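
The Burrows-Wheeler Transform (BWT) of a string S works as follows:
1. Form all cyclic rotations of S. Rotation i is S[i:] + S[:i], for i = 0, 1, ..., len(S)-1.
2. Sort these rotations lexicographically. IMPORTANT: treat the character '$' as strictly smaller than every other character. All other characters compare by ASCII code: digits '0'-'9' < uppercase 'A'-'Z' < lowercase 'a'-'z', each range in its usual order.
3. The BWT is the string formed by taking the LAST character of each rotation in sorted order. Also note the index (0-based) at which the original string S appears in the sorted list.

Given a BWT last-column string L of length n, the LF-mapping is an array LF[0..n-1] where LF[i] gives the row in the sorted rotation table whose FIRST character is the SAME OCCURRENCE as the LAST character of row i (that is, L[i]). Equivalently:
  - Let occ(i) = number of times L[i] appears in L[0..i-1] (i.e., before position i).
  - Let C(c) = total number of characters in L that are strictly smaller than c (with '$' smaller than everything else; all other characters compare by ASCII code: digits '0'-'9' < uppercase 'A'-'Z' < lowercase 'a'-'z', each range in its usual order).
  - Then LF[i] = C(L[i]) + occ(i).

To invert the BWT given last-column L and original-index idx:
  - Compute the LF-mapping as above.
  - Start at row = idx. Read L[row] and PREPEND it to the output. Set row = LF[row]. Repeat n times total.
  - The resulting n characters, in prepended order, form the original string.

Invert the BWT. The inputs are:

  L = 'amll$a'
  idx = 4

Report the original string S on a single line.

LF mapping: 1 5 3 4 0 2
Walk LF starting at row 4, prepending L[row]:
  step 1: row=4, L[4]='$', prepend. Next row=LF[4]=0
  step 2: row=0, L[0]='a', prepend. Next row=LF[0]=1
  step 3: row=1, L[1]='m', prepend. Next row=LF[1]=5
  step 4: row=5, L[5]='a', prepend. Next row=LF[5]=2
  step 5: row=2, L[2]='l', prepend. Next row=LF[2]=3
  step 6: row=3, L[3]='l', prepend. Next row=LF[3]=4
Reversed output: llama$

Answer: llama$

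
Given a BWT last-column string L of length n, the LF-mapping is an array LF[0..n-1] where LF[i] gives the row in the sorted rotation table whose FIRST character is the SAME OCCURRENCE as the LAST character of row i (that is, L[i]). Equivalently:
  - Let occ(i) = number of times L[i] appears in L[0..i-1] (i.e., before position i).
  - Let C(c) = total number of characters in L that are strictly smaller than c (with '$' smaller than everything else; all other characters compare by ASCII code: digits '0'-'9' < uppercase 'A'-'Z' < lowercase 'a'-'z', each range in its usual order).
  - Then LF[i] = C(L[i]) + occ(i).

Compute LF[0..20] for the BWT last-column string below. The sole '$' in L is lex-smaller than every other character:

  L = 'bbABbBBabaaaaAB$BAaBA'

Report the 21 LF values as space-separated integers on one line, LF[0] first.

Char counts: '$':1, 'A':4, 'B':6, 'a':6, 'b':4
C (first-col start): C('$')=0, C('A')=1, C('B')=5, C('a')=11, C('b')=17
L[0]='b': occ=0, LF[0]=C('b')+0=17+0=17
L[1]='b': occ=1, LF[1]=C('b')+1=17+1=18
L[2]='A': occ=0, LF[2]=C('A')+0=1+0=1
L[3]='B': occ=0, LF[3]=C('B')+0=5+0=5
L[4]='b': occ=2, LF[4]=C('b')+2=17+2=19
L[5]='B': occ=1, LF[5]=C('B')+1=5+1=6
L[6]='B': occ=2, LF[6]=C('B')+2=5+2=7
L[7]='a': occ=0, LF[7]=C('a')+0=11+0=11
L[8]='b': occ=3, LF[8]=C('b')+3=17+3=20
L[9]='a': occ=1, LF[9]=C('a')+1=11+1=12
L[10]='a': occ=2, LF[10]=C('a')+2=11+2=13
L[11]='a': occ=3, LF[11]=C('a')+3=11+3=14
L[12]='a': occ=4, LF[12]=C('a')+4=11+4=15
L[13]='A': occ=1, LF[13]=C('A')+1=1+1=2
L[14]='B': occ=3, LF[14]=C('B')+3=5+3=8
L[15]='$': occ=0, LF[15]=C('$')+0=0+0=0
L[16]='B': occ=4, LF[16]=C('B')+4=5+4=9
L[17]='A': occ=2, LF[17]=C('A')+2=1+2=3
L[18]='a': occ=5, LF[18]=C('a')+5=11+5=16
L[19]='B': occ=5, LF[19]=C('B')+5=5+5=10
L[20]='A': occ=3, LF[20]=C('A')+3=1+3=4

Answer: 17 18 1 5 19 6 7 11 20 12 13 14 15 2 8 0 9 3 16 10 4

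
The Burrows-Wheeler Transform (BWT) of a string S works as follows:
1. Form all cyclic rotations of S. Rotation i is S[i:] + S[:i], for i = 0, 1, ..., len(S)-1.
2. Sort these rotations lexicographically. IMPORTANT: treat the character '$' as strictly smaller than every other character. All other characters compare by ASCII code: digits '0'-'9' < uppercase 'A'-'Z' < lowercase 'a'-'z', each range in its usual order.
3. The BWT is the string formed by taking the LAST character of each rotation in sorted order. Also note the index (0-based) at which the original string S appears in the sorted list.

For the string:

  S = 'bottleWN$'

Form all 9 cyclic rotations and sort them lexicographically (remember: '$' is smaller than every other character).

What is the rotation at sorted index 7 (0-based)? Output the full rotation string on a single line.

All 9 rotations (rotation i = S[i:]+S[:i]):
  rot[0] = bottleWN$
  rot[1] = ottleWN$b
  rot[2] = ttleWN$bo
  rot[3] = tleWN$bot
  rot[4] = leWN$bott
  rot[5] = eWN$bottl
  rot[6] = WN$bottle
  rot[7] = N$bottleW
  rot[8] = $bottleWN
Sorted (with $ < everything):
  sorted[0] = $bottleWN
  sorted[1] = N$bottleW
  sorted[2] = WN$bottle
  sorted[3] = bottleWN$
  sorted[4] = eWN$bottl
  sorted[5] = leWN$bott
  sorted[6] = ottleWN$b
  sorted[7] = tleWN$bot
  sorted[8] = ttleWN$bo
sorted[7] = tleWN$bot

Answer: tleWN$bot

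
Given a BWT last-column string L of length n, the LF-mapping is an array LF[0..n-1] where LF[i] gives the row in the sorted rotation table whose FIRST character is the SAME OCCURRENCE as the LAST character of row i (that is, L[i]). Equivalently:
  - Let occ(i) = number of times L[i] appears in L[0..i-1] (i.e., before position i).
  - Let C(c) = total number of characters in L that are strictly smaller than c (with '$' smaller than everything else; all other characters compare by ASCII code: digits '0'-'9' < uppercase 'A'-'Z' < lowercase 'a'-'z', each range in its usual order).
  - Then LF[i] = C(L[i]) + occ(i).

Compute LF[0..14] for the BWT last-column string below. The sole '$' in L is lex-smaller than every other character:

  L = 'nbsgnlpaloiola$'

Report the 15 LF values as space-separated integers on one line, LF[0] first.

Answer: 9 3 14 4 10 6 13 1 7 11 5 12 8 2 0

Derivation:
Char counts: '$':1, 'a':2, 'b':1, 'g':1, 'i':1, 'l':3, 'n':2, 'o':2, 'p':1, 's':1
C (first-col start): C('$')=0, C('a')=1, C('b')=3, C('g')=4, C('i')=5, C('l')=6, C('n')=9, C('o')=11, C('p')=13, C('s')=14
L[0]='n': occ=0, LF[0]=C('n')+0=9+0=9
L[1]='b': occ=0, LF[1]=C('b')+0=3+0=3
L[2]='s': occ=0, LF[2]=C('s')+0=14+0=14
L[3]='g': occ=0, LF[3]=C('g')+0=4+0=4
L[4]='n': occ=1, LF[4]=C('n')+1=9+1=10
L[5]='l': occ=0, LF[5]=C('l')+0=6+0=6
L[6]='p': occ=0, LF[6]=C('p')+0=13+0=13
L[7]='a': occ=0, LF[7]=C('a')+0=1+0=1
L[8]='l': occ=1, LF[8]=C('l')+1=6+1=7
L[9]='o': occ=0, LF[9]=C('o')+0=11+0=11
L[10]='i': occ=0, LF[10]=C('i')+0=5+0=5
L[11]='o': occ=1, LF[11]=C('o')+1=11+1=12
L[12]='l': occ=2, LF[12]=C('l')+2=6+2=8
L[13]='a': occ=1, LF[13]=C('a')+1=1+1=2
L[14]='$': occ=0, LF[14]=C('$')+0=0+0=0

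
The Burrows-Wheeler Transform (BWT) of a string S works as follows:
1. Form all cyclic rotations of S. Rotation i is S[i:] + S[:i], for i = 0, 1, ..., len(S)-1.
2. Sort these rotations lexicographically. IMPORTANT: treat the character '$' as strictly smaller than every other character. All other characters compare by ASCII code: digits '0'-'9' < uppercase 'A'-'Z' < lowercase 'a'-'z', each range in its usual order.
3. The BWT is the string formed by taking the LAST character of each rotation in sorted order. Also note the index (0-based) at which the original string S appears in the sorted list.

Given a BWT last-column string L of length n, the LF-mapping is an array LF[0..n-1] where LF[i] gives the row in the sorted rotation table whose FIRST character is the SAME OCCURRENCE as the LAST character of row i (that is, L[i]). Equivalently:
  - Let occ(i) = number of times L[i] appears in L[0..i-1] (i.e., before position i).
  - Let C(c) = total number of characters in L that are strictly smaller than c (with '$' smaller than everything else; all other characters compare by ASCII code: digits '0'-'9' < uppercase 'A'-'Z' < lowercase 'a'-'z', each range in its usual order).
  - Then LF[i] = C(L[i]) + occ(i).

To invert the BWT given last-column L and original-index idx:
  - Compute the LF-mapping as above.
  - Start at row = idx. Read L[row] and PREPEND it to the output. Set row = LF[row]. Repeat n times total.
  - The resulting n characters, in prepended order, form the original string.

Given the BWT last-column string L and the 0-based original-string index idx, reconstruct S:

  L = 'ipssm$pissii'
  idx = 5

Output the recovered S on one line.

Answer: mississippi$

Derivation:
LF mapping: 1 6 8 9 5 0 7 2 10 11 3 4
Walk LF starting at row 5, prepending L[row]:
  step 1: row=5, L[5]='$', prepend. Next row=LF[5]=0
  step 2: row=0, L[0]='i', prepend. Next row=LF[0]=1
  step 3: row=1, L[1]='p', prepend. Next row=LF[1]=6
  step 4: row=6, L[6]='p', prepend. Next row=LF[6]=7
  step 5: row=7, L[7]='i', prepend. Next row=LF[7]=2
  step 6: row=2, L[2]='s', prepend. Next row=LF[2]=8
  step 7: row=8, L[8]='s', prepend. Next row=LF[8]=10
  step 8: row=10, L[10]='i', prepend. Next row=LF[10]=3
  step 9: row=3, L[3]='s', prepend. Next row=LF[3]=9
  step 10: row=9, L[9]='s', prepend. Next row=LF[9]=11
  step 11: row=11, L[11]='i', prepend. Next row=LF[11]=4
  step 12: row=4, L[4]='m', prepend. Next row=LF[4]=5
Reversed output: mississippi$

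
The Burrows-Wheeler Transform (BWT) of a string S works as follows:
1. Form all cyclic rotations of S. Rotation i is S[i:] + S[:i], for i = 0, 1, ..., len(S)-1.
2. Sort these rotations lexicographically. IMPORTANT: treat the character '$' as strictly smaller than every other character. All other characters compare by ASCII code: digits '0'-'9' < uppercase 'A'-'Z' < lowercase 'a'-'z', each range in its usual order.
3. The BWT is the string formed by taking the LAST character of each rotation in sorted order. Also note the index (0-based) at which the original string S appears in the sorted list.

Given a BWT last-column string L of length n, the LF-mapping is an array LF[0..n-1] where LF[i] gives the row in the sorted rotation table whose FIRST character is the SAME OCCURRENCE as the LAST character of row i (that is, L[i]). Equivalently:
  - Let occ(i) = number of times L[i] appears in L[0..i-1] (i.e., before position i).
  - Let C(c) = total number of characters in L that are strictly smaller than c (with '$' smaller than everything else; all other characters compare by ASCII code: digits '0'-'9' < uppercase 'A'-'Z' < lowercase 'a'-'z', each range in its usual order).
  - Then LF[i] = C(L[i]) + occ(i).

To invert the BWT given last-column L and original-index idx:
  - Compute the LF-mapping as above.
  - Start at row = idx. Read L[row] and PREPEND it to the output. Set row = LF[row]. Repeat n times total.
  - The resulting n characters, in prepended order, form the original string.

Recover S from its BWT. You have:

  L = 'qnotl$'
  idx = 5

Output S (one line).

Answer: tonlq$

Derivation:
LF mapping: 4 2 3 5 1 0
Walk LF starting at row 5, prepending L[row]:
  step 1: row=5, L[5]='$', prepend. Next row=LF[5]=0
  step 2: row=0, L[0]='q', prepend. Next row=LF[0]=4
  step 3: row=4, L[4]='l', prepend. Next row=LF[4]=1
  step 4: row=1, L[1]='n', prepend. Next row=LF[1]=2
  step 5: row=2, L[2]='o', prepend. Next row=LF[2]=3
  step 6: row=3, L[3]='t', prepend. Next row=LF[3]=5
Reversed output: tonlq$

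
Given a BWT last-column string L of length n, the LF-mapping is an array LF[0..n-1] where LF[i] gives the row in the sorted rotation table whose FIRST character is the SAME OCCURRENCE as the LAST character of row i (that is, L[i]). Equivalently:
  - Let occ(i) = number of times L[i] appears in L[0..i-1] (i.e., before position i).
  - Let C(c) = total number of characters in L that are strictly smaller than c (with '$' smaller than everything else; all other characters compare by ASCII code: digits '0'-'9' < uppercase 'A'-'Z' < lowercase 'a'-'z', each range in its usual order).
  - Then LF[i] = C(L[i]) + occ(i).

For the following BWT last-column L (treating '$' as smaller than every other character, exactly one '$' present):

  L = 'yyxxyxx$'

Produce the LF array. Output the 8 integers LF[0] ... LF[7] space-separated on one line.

Answer: 5 6 1 2 7 3 4 0

Derivation:
Char counts: '$':1, 'x':4, 'y':3
C (first-col start): C('$')=0, C('x')=1, C('y')=5
L[0]='y': occ=0, LF[0]=C('y')+0=5+0=5
L[1]='y': occ=1, LF[1]=C('y')+1=5+1=6
L[2]='x': occ=0, LF[2]=C('x')+0=1+0=1
L[3]='x': occ=1, LF[3]=C('x')+1=1+1=2
L[4]='y': occ=2, LF[4]=C('y')+2=5+2=7
L[5]='x': occ=2, LF[5]=C('x')+2=1+2=3
L[6]='x': occ=3, LF[6]=C('x')+3=1+3=4
L[7]='$': occ=0, LF[7]=C('$')+0=0+0=0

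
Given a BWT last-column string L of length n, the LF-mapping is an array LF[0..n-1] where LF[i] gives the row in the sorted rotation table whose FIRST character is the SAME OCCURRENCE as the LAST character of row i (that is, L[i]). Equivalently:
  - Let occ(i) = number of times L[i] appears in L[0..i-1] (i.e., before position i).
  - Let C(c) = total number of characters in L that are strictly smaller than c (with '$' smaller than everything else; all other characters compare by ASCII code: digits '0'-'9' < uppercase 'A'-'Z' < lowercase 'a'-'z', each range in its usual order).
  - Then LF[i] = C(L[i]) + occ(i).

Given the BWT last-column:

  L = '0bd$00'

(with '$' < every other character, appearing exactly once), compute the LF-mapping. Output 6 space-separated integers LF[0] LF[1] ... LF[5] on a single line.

Answer: 1 4 5 0 2 3

Derivation:
Char counts: '$':1, '0':3, 'b':1, 'd':1
C (first-col start): C('$')=0, C('0')=1, C('b')=4, C('d')=5
L[0]='0': occ=0, LF[0]=C('0')+0=1+0=1
L[1]='b': occ=0, LF[1]=C('b')+0=4+0=4
L[2]='d': occ=0, LF[2]=C('d')+0=5+0=5
L[3]='$': occ=0, LF[3]=C('$')+0=0+0=0
L[4]='0': occ=1, LF[4]=C('0')+1=1+1=2
L[5]='0': occ=2, LF[5]=C('0')+2=1+2=3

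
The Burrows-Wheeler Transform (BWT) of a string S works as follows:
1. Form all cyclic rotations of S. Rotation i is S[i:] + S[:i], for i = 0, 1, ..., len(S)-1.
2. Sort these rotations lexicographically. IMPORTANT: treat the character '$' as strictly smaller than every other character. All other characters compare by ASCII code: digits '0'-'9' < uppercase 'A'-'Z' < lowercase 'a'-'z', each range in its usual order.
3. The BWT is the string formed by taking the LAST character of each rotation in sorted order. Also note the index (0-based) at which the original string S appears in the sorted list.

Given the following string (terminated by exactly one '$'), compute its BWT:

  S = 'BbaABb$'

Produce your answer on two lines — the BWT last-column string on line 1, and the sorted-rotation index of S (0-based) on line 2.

All 7 rotations (rotation i = S[i:]+S[:i]):
  rot[0] = BbaABb$
  rot[1] = baABb$B
  rot[2] = aABb$Bb
  rot[3] = ABb$Bba
  rot[4] = Bb$BbaA
  rot[5] = b$BbaAB
  rot[6] = $BbaABb
Sorted (with $ < everything):
  sorted[0] = $BbaABb  (last char: 'b')
  sorted[1] = ABb$Bba  (last char: 'a')
  sorted[2] = Bb$BbaA  (last char: 'A')
  sorted[3] = BbaABb$  (last char: '$')
  sorted[4] = aABb$Bb  (last char: 'b')
  sorted[5] = b$BbaAB  (last char: 'B')
  sorted[6] = baABb$B  (last char: 'B')
Last column: baA$bBB
Original string S is at sorted index 3

Answer: baA$bBB
3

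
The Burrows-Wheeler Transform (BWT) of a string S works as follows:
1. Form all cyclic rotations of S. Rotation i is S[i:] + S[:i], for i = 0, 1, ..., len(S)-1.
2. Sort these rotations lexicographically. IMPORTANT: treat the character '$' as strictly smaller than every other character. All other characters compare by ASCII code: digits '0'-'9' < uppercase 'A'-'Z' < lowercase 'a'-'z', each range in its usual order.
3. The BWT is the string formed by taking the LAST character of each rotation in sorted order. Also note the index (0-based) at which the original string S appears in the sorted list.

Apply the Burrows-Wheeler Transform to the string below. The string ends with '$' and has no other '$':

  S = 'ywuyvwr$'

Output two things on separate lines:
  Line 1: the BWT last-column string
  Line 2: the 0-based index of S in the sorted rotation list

All 8 rotations (rotation i = S[i:]+S[:i]):
  rot[0] = ywuyvwr$
  rot[1] = wuyvwr$y
  rot[2] = uyvwr$yw
  rot[3] = yvwr$ywu
  rot[4] = vwr$ywuy
  rot[5] = wr$ywuyv
  rot[6] = r$ywuyvw
  rot[7] = $ywuyvwr
Sorted (with $ < everything):
  sorted[0] = $ywuyvwr  (last char: 'r')
  sorted[1] = r$ywuyvw  (last char: 'w')
  sorted[2] = uyvwr$yw  (last char: 'w')
  sorted[3] = vwr$ywuy  (last char: 'y')
  sorted[4] = wr$ywuyv  (last char: 'v')
  sorted[5] = wuyvwr$y  (last char: 'y')
  sorted[6] = yvwr$ywu  (last char: 'u')
  sorted[7] = ywuyvwr$  (last char: '$')
Last column: rwwyvyu$
Original string S is at sorted index 7

Answer: rwwyvyu$
7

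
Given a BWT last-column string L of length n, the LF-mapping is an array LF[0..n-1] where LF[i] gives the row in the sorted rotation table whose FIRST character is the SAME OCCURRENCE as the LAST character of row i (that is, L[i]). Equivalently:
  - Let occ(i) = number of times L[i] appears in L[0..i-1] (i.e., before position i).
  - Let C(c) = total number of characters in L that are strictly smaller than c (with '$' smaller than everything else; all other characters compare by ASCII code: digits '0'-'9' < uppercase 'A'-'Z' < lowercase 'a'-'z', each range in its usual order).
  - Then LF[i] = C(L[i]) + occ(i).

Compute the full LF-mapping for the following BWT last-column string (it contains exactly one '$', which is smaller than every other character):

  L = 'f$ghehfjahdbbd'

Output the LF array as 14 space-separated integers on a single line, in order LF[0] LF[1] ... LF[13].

Answer: 7 0 9 10 6 11 8 13 1 12 4 2 3 5

Derivation:
Char counts: '$':1, 'a':1, 'b':2, 'd':2, 'e':1, 'f':2, 'g':1, 'h':3, 'j':1
C (first-col start): C('$')=0, C('a')=1, C('b')=2, C('d')=4, C('e')=6, C('f')=7, C('g')=9, C('h')=10, C('j')=13
L[0]='f': occ=0, LF[0]=C('f')+0=7+0=7
L[1]='$': occ=0, LF[1]=C('$')+0=0+0=0
L[2]='g': occ=0, LF[2]=C('g')+0=9+0=9
L[3]='h': occ=0, LF[3]=C('h')+0=10+0=10
L[4]='e': occ=0, LF[4]=C('e')+0=6+0=6
L[5]='h': occ=1, LF[5]=C('h')+1=10+1=11
L[6]='f': occ=1, LF[6]=C('f')+1=7+1=8
L[7]='j': occ=0, LF[7]=C('j')+0=13+0=13
L[8]='a': occ=0, LF[8]=C('a')+0=1+0=1
L[9]='h': occ=2, LF[9]=C('h')+2=10+2=12
L[10]='d': occ=0, LF[10]=C('d')+0=4+0=4
L[11]='b': occ=0, LF[11]=C('b')+0=2+0=2
L[12]='b': occ=1, LF[12]=C('b')+1=2+1=3
L[13]='d': occ=1, LF[13]=C('d')+1=4+1=5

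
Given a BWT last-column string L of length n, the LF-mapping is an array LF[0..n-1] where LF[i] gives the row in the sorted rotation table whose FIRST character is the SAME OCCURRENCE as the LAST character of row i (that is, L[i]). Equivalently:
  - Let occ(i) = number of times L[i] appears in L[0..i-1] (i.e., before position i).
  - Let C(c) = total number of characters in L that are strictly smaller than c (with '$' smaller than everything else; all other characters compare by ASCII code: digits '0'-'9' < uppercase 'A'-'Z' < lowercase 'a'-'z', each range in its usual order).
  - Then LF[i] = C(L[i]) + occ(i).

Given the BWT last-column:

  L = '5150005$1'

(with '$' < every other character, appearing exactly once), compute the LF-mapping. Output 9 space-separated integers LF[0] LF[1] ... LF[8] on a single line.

Answer: 6 4 7 1 2 3 8 0 5

Derivation:
Char counts: '$':1, '0':3, '1':2, '5':3
C (first-col start): C('$')=0, C('0')=1, C('1')=4, C('5')=6
L[0]='5': occ=0, LF[0]=C('5')+0=6+0=6
L[1]='1': occ=0, LF[1]=C('1')+0=4+0=4
L[2]='5': occ=1, LF[2]=C('5')+1=6+1=7
L[3]='0': occ=0, LF[3]=C('0')+0=1+0=1
L[4]='0': occ=1, LF[4]=C('0')+1=1+1=2
L[5]='0': occ=2, LF[5]=C('0')+2=1+2=3
L[6]='5': occ=2, LF[6]=C('5')+2=6+2=8
L[7]='$': occ=0, LF[7]=C('$')+0=0+0=0
L[8]='1': occ=1, LF[8]=C('1')+1=4+1=5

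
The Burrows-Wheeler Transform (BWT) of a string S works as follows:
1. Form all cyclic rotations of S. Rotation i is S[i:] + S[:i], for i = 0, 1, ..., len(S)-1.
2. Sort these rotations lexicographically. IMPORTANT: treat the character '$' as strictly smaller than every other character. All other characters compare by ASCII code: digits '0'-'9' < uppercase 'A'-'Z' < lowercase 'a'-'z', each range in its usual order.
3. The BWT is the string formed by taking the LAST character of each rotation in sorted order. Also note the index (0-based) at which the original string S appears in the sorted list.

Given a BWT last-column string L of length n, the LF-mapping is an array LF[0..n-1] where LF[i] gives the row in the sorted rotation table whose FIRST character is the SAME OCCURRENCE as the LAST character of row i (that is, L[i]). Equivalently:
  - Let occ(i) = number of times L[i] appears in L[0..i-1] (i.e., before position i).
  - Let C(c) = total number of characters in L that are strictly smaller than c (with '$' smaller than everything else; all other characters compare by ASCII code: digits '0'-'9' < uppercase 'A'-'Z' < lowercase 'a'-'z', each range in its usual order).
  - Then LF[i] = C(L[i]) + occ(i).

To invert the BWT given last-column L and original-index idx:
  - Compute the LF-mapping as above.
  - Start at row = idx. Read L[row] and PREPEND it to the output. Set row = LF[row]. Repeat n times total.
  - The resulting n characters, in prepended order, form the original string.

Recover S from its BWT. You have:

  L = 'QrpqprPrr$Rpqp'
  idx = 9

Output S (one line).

LF mapping: 2 10 4 8 5 11 1 12 13 0 3 6 9 7
Walk LF starting at row 9, prepending L[row]:
  step 1: row=9, L[9]='$', prepend. Next row=LF[9]=0
  step 2: row=0, L[0]='Q', prepend. Next row=LF[0]=2
  step 3: row=2, L[2]='p', prepend. Next row=LF[2]=4
  step 4: row=4, L[4]='p', prepend. Next row=LF[4]=5
  step 5: row=5, L[5]='r', prepend. Next row=LF[5]=11
  step 6: row=11, L[11]='p', prepend. Next row=LF[11]=6
  step 7: row=6, L[6]='P', prepend. Next row=LF[6]=1
  step 8: row=1, L[1]='r', prepend. Next row=LF[1]=10
  step 9: row=10, L[10]='R', prepend. Next row=LF[10]=3
  step 10: row=3, L[3]='q', prepend. Next row=LF[3]=8
  step 11: row=8, L[8]='r', prepend. Next row=LF[8]=13
  step 12: row=13, L[13]='p', prepend. Next row=LF[13]=7
  step 13: row=7, L[7]='r', prepend. Next row=LF[7]=12
  step 14: row=12, L[12]='q', prepend. Next row=LF[12]=9
Reversed output: qrprqRrPprppQ$

Answer: qrprqRrPprppQ$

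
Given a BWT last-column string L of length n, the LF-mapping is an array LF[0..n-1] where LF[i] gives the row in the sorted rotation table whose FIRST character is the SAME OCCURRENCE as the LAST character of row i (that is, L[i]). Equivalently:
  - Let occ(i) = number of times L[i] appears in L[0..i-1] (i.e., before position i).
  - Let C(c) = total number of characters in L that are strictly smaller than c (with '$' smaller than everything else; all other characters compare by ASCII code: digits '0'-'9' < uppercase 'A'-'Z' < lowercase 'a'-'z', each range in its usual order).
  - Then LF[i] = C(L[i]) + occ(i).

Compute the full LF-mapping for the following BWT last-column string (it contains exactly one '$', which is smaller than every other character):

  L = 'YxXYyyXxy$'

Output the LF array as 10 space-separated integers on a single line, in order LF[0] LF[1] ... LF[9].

Char counts: '$':1, 'X':2, 'Y':2, 'x':2, 'y':3
C (first-col start): C('$')=0, C('X')=1, C('Y')=3, C('x')=5, C('y')=7
L[0]='Y': occ=0, LF[0]=C('Y')+0=3+0=3
L[1]='x': occ=0, LF[1]=C('x')+0=5+0=5
L[2]='X': occ=0, LF[2]=C('X')+0=1+0=1
L[3]='Y': occ=1, LF[3]=C('Y')+1=3+1=4
L[4]='y': occ=0, LF[4]=C('y')+0=7+0=7
L[5]='y': occ=1, LF[5]=C('y')+1=7+1=8
L[6]='X': occ=1, LF[6]=C('X')+1=1+1=2
L[7]='x': occ=1, LF[7]=C('x')+1=5+1=6
L[8]='y': occ=2, LF[8]=C('y')+2=7+2=9
L[9]='$': occ=0, LF[9]=C('$')+0=0+0=0

Answer: 3 5 1 4 7 8 2 6 9 0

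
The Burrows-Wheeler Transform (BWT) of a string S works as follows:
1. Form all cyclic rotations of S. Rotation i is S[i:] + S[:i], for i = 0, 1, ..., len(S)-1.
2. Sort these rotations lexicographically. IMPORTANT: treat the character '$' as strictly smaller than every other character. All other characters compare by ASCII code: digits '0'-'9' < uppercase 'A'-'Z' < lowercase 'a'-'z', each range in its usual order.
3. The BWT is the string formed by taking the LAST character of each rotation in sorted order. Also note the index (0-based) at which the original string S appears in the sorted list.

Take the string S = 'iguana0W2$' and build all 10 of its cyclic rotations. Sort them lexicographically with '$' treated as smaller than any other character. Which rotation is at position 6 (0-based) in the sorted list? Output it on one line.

All 10 rotations (rotation i = S[i:]+S[:i]):
  rot[0] = iguana0W2$
  rot[1] = guana0W2$i
  rot[2] = uana0W2$ig
  rot[3] = ana0W2$igu
  rot[4] = na0W2$igua
  rot[5] = a0W2$iguan
  rot[6] = 0W2$iguana
  rot[7] = W2$iguana0
  rot[8] = 2$iguana0W
  rot[9] = $iguana0W2
Sorted (with $ < everything):
  sorted[0] = $iguana0W2
  sorted[1] = 0W2$iguana
  sorted[2] = 2$iguana0W
  sorted[3] = W2$iguana0
  sorted[4] = a0W2$iguan
  sorted[5] = ana0W2$igu
  sorted[6] = guana0W2$i
  sorted[7] = iguana0W2$
  sorted[8] = na0W2$igua
  sorted[9] = uana0W2$ig
sorted[6] = guana0W2$i

Answer: guana0W2$i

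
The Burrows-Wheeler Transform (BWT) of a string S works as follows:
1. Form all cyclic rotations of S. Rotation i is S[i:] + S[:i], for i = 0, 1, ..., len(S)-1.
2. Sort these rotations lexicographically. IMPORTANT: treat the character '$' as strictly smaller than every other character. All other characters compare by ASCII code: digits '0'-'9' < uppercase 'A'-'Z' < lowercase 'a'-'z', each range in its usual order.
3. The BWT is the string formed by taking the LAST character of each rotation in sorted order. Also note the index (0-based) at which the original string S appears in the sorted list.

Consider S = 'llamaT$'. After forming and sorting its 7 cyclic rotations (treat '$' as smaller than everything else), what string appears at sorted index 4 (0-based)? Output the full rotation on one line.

Answer: lamaT$l

Derivation:
All 7 rotations (rotation i = S[i:]+S[:i]):
  rot[0] = llamaT$
  rot[1] = lamaT$l
  rot[2] = amaT$ll
  rot[3] = maT$lla
  rot[4] = aT$llam
  rot[5] = T$llama
  rot[6] = $llamaT
Sorted (with $ < everything):
  sorted[0] = $llamaT
  sorted[1] = T$llama
  sorted[2] = aT$llam
  sorted[3] = amaT$ll
  sorted[4] = lamaT$l
  sorted[5] = llamaT$
  sorted[6] = maT$lla
sorted[4] = lamaT$l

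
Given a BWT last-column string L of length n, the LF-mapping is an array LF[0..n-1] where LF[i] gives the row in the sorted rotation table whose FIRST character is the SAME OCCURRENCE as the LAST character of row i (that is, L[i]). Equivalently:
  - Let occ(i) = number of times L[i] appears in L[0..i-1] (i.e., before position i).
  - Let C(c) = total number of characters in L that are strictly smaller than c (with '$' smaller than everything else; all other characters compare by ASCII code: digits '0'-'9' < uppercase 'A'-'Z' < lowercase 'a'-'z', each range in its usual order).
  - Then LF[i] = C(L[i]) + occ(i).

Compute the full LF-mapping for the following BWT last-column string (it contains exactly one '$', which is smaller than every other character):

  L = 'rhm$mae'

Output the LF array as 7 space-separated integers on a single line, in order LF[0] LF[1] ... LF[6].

Char counts: '$':1, 'a':1, 'e':1, 'h':1, 'm':2, 'r':1
C (first-col start): C('$')=0, C('a')=1, C('e')=2, C('h')=3, C('m')=4, C('r')=6
L[0]='r': occ=0, LF[0]=C('r')+0=6+0=6
L[1]='h': occ=0, LF[1]=C('h')+0=3+0=3
L[2]='m': occ=0, LF[2]=C('m')+0=4+0=4
L[3]='$': occ=0, LF[3]=C('$')+0=0+0=0
L[4]='m': occ=1, LF[4]=C('m')+1=4+1=5
L[5]='a': occ=0, LF[5]=C('a')+0=1+0=1
L[6]='e': occ=0, LF[6]=C('e')+0=2+0=2

Answer: 6 3 4 0 5 1 2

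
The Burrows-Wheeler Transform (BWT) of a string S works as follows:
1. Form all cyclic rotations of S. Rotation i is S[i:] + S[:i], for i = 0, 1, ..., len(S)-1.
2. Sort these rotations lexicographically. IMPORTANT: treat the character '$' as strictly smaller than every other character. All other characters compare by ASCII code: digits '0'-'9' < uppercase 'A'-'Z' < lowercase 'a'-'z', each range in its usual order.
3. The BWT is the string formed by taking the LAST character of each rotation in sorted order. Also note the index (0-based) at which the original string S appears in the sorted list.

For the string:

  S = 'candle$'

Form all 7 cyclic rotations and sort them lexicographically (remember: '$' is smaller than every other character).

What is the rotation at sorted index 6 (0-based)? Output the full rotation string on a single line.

Answer: ndle$ca

Derivation:
All 7 rotations (rotation i = S[i:]+S[:i]):
  rot[0] = candle$
  rot[1] = andle$c
  rot[2] = ndle$ca
  rot[3] = dle$can
  rot[4] = le$cand
  rot[5] = e$candl
  rot[6] = $candle
Sorted (with $ < everything):
  sorted[0] = $candle
  sorted[1] = andle$c
  sorted[2] = candle$
  sorted[3] = dle$can
  sorted[4] = e$candl
  sorted[5] = le$cand
  sorted[6] = ndle$ca
sorted[6] = ndle$ca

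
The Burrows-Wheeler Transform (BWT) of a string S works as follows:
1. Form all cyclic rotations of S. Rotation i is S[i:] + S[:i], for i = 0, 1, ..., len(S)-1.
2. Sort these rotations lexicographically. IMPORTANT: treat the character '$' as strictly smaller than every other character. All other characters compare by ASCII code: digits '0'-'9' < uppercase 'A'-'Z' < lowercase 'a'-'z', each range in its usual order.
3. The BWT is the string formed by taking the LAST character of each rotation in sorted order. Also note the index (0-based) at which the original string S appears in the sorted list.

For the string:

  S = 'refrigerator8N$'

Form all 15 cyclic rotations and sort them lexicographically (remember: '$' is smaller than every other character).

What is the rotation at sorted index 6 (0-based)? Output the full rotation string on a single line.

Answer: frigerator8N$re

Derivation:
All 15 rotations (rotation i = S[i:]+S[:i]):
  rot[0] = refrigerator8N$
  rot[1] = efrigerator8N$r
  rot[2] = frigerator8N$re
  rot[3] = rigerator8N$ref
  rot[4] = igerator8N$refr
  rot[5] = gerator8N$refri
  rot[6] = erator8N$refrig
  rot[7] = rator8N$refrige
  rot[8] = ator8N$refriger
  rot[9] = tor8N$refrigera
  rot[10] = or8N$refrigerat
  rot[11] = r8N$refrigerato
  rot[12] = 8N$refrigerator
  rot[13] = N$refrigerator8
  rot[14] = $refrigerator8N
Sorted (with $ < everything):
  sorted[0] = $refrigerator8N
  sorted[1] = 8N$refrigerator
  sorted[2] = N$refrigerator8
  sorted[3] = ator8N$refriger
  sorted[4] = efrigerator8N$r
  sorted[5] = erator8N$refrig
  sorted[6] = frigerator8N$re
  sorted[7] = gerator8N$refri
  sorted[8] = igerator8N$refr
  sorted[9] = or8N$refrigerat
  sorted[10] = r8N$refrigerato
  sorted[11] = rator8N$refrige
  sorted[12] = refrigerator8N$
  sorted[13] = rigerator8N$ref
  sorted[14] = tor8N$refrigera
sorted[6] = frigerator8N$re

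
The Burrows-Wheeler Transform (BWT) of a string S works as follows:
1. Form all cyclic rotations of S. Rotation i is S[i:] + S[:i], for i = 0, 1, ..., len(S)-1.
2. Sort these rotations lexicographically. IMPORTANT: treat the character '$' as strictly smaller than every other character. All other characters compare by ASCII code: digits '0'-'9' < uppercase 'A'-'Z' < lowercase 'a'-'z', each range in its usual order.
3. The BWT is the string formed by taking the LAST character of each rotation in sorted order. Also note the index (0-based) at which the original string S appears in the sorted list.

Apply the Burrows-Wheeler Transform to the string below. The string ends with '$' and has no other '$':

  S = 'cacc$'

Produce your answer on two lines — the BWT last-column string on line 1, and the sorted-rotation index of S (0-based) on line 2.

Answer: ccc$a
3

Derivation:
All 5 rotations (rotation i = S[i:]+S[:i]):
  rot[0] = cacc$
  rot[1] = acc$c
  rot[2] = cc$ca
  rot[3] = c$cac
  rot[4] = $cacc
Sorted (with $ < everything):
  sorted[0] = $cacc  (last char: 'c')
  sorted[1] = acc$c  (last char: 'c')
  sorted[2] = c$cac  (last char: 'c')
  sorted[3] = cacc$  (last char: '$')
  sorted[4] = cc$ca  (last char: 'a')
Last column: ccc$a
Original string S is at sorted index 3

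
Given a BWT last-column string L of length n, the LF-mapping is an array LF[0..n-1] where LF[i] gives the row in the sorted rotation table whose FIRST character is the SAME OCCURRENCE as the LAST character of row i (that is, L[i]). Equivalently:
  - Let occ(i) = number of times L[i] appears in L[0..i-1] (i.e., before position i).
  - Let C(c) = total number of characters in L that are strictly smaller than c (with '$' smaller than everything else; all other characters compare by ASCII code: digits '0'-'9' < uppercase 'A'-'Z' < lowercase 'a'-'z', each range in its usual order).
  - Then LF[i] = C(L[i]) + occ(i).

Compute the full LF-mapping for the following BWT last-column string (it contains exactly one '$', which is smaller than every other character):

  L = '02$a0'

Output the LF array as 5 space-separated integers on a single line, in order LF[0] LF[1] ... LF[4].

Answer: 1 3 0 4 2

Derivation:
Char counts: '$':1, '0':2, '2':1, 'a':1
C (first-col start): C('$')=0, C('0')=1, C('2')=3, C('a')=4
L[0]='0': occ=0, LF[0]=C('0')+0=1+0=1
L[1]='2': occ=0, LF[1]=C('2')+0=3+0=3
L[2]='$': occ=0, LF[2]=C('$')+0=0+0=0
L[3]='a': occ=0, LF[3]=C('a')+0=4+0=4
L[4]='0': occ=1, LF[4]=C('0')+1=1+1=2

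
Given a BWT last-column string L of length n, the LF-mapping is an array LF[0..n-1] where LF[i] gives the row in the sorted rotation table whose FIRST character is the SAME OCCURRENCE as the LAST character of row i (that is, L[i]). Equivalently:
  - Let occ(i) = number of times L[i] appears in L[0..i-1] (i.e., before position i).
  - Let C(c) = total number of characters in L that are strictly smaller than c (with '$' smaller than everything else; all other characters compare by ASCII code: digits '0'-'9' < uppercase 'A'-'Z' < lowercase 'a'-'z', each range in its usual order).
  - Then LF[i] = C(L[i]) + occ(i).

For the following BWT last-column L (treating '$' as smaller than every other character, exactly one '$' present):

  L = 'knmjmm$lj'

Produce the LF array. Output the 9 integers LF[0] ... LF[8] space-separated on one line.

Char counts: '$':1, 'j':2, 'k':1, 'l':1, 'm':3, 'n':1
C (first-col start): C('$')=0, C('j')=1, C('k')=3, C('l')=4, C('m')=5, C('n')=8
L[0]='k': occ=0, LF[0]=C('k')+0=3+0=3
L[1]='n': occ=0, LF[1]=C('n')+0=8+0=8
L[2]='m': occ=0, LF[2]=C('m')+0=5+0=5
L[3]='j': occ=0, LF[3]=C('j')+0=1+0=1
L[4]='m': occ=1, LF[4]=C('m')+1=5+1=6
L[5]='m': occ=2, LF[5]=C('m')+2=5+2=7
L[6]='$': occ=0, LF[6]=C('$')+0=0+0=0
L[7]='l': occ=0, LF[7]=C('l')+0=4+0=4
L[8]='j': occ=1, LF[8]=C('j')+1=1+1=2

Answer: 3 8 5 1 6 7 0 4 2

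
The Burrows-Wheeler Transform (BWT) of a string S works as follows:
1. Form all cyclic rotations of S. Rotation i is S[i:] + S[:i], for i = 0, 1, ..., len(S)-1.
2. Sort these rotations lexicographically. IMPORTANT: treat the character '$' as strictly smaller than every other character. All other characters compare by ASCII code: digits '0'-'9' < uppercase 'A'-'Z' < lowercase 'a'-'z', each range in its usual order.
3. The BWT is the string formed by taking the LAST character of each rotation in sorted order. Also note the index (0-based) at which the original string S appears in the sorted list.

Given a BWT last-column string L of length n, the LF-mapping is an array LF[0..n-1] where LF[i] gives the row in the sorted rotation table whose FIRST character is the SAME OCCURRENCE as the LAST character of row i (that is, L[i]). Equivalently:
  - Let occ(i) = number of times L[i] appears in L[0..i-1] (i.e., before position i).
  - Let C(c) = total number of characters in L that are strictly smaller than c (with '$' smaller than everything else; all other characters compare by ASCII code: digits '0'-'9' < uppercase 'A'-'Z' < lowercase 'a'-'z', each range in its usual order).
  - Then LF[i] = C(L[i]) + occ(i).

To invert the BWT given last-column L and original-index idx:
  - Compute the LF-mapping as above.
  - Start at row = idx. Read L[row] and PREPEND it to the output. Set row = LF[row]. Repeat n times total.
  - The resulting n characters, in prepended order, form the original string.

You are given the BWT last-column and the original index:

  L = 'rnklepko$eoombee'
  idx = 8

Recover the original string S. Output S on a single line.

LF mapping: 15 10 6 8 2 14 7 11 0 3 12 13 9 1 4 5
Walk LF starting at row 8, prepending L[row]:
  step 1: row=8, L[8]='$', prepend. Next row=LF[8]=0
  step 2: row=0, L[0]='r', prepend. Next row=LF[0]=15
  step 3: row=15, L[15]='e', prepend. Next row=LF[15]=5
  step 4: row=5, L[5]='p', prepend. Next row=LF[5]=14
  step 5: row=14, L[14]='e', prepend. Next row=LF[14]=4
  step 6: row=4, L[4]='e', prepend. Next row=LF[4]=2
  step 7: row=2, L[2]='k', prepend. Next row=LF[2]=6
  step 8: row=6, L[6]='k', prepend. Next row=LF[6]=7
  step 9: row=7, L[7]='o', prepend. Next row=LF[7]=11
  step 10: row=11, L[11]='o', prepend. Next row=LF[11]=13
  step 11: row=13, L[13]='b', prepend. Next row=LF[13]=1
  step 12: row=1, L[1]='n', prepend. Next row=LF[1]=10
  step 13: row=10, L[10]='o', prepend. Next row=LF[10]=12
  step 14: row=12, L[12]='m', prepend. Next row=LF[12]=9
  step 15: row=9, L[9]='e', prepend. Next row=LF[9]=3
  step 16: row=3, L[3]='l', prepend. Next row=LF[3]=8
Reversed output: lemonbookkeeper$

Answer: lemonbookkeeper$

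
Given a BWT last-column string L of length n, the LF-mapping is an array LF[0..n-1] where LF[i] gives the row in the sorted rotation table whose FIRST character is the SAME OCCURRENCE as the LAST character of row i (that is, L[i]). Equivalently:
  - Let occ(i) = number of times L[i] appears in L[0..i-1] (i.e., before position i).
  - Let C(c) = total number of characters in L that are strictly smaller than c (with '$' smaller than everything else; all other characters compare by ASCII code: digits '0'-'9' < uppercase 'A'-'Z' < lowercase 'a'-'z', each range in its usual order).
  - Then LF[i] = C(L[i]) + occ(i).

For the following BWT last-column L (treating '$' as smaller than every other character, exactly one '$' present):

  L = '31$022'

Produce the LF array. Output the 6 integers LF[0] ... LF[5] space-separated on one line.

Answer: 5 2 0 1 3 4

Derivation:
Char counts: '$':1, '0':1, '1':1, '2':2, '3':1
C (first-col start): C('$')=0, C('0')=1, C('1')=2, C('2')=3, C('3')=5
L[0]='3': occ=0, LF[0]=C('3')+0=5+0=5
L[1]='1': occ=0, LF[1]=C('1')+0=2+0=2
L[2]='$': occ=0, LF[2]=C('$')+0=0+0=0
L[3]='0': occ=0, LF[3]=C('0')+0=1+0=1
L[4]='2': occ=0, LF[4]=C('2')+0=3+0=3
L[5]='2': occ=1, LF[5]=C('2')+1=3+1=4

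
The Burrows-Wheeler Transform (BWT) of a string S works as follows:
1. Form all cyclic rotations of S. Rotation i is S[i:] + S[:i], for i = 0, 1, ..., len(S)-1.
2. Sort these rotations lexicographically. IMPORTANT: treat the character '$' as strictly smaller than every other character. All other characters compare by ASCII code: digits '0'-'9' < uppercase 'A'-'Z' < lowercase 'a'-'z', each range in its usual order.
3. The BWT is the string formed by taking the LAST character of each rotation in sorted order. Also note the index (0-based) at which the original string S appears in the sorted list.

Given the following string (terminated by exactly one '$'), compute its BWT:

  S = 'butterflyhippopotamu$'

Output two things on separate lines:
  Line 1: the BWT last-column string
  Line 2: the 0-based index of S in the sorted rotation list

Answer: ut$tryhfapppoieotumbl
2

Derivation:
All 21 rotations (rotation i = S[i:]+S[:i]):
  rot[0] = butterflyhippopotamu$
  rot[1] = utterflyhippopotamu$b
  rot[2] = tterflyhippopotamu$bu
  rot[3] = terflyhippopotamu$but
  rot[4] = erflyhippopotamu$butt
  rot[5] = rflyhippopotamu$butte
  rot[6] = flyhippopotamu$butter
  rot[7] = lyhippopotamu$butterf
  rot[8] = yhippopotamu$butterfl
  rot[9] = hippopotamu$butterfly
  rot[10] = ippopotamu$butterflyh
  rot[11] = ppopotamu$butterflyhi
  rot[12] = popotamu$butterflyhip
  rot[13] = opotamu$butterflyhipp
  rot[14] = potamu$butterflyhippo
  rot[15] = otamu$butterflyhippop
  rot[16] = tamu$butterflyhippopo
  rot[17] = amu$butterflyhippopot
  rot[18] = mu$butterflyhippopota
  rot[19] = u$butterflyhippopotam
  rot[20] = $butterflyhippopotamu
Sorted (with $ < everything):
  sorted[0] = $butterflyhippopotamu  (last char: 'u')
  sorted[1] = amu$butterflyhippopot  (last char: 't')
  sorted[2] = butterflyhippopotamu$  (last char: '$')
  sorted[3] = erflyhippopotamu$butt  (last char: 't')
  sorted[4] = flyhippopotamu$butter  (last char: 'r')
  sorted[5] = hippopotamu$butterfly  (last char: 'y')
  sorted[6] = ippopotamu$butterflyh  (last char: 'h')
  sorted[7] = lyhippopotamu$butterf  (last char: 'f')
  sorted[8] = mu$butterflyhippopota  (last char: 'a')
  sorted[9] = opotamu$butterflyhipp  (last char: 'p')
  sorted[10] = otamu$butterflyhippop  (last char: 'p')
  sorted[11] = popotamu$butterflyhip  (last char: 'p')
  sorted[12] = potamu$butterflyhippo  (last char: 'o')
  sorted[13] = ppopotamu$butterflyhi  (last char: 'i')
  sorted[14] = rflyhippopotamu$butte  (last char: 'e')
  sorted[15] = tamu$butterflyhippopo  (last char: 'o')
  sorted[16] = terflyhippopotamu$but  (last char: 't')
  sorted[17] = tterflyhippopotamu$bu  (last char: 'u')
  sorted[18] = u$butterflyhippopotam  (last char: 'm')
  sorted[19] = utterflyhippopotamu$b  (last char: 'b')
  sorted[20] = yhippopotamu$butterfl  (last char: 'l')
Last column: ut$tryhfapppoieotumbl
Original string S is at sorted index 2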